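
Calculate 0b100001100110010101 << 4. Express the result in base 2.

Left shift by 4: append 4 zero bits.

0b1000011001100101010000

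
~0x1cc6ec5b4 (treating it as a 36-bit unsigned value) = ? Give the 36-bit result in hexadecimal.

0xe33913a4b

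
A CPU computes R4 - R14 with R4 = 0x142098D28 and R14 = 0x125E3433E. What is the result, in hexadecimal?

Subtract column by column in base 16:
  8-E → A (borrow)
  2-3-1 → E (borrow)
  D-3-1 → 9
  8-4 → 4
  9-3 → 6
  0-E → 2 (borrow)
  2-5-1 → C (borrow)
  4-2-1 → 1
  1-1 → 0

0x1C2649EA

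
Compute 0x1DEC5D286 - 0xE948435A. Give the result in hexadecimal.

Subtract column by column in base 16:
  6-A → C (borrow)
  8-5-1 → 2
  2-3 → F (borrow)
  D-4-1 → 8
  5-8 → D (borrow)
  C-4-1 → 7
  E-9 → 5
  D-E → F (borrow)
  1-0-1 → 0

0xF57D8F2C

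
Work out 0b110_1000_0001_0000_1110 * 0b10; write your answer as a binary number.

0b11010000001000011100

Multiply each base-2 digit by 2, carrying:
  0×2 = 0 → write 0
  1×2 = 2 → write 0 carry 1
  1×2+1 = 3 → write 1 carry 1
  1×2+1 = 3 → write 1 carry 1
  0×2+1 = 1 → write 1
  0×2 = 0 → write 0
  0×2 = 0 → write 0
  0×2 = 0 → write 0
  1×2 = 2 → write 0 carry 1
  0×2+1 = 1 → write 1
  0×2 = 0 → write 0
  0×2 = 0 → write 0
  0×2 = 0 → write 0
  0×2 = 0 → write 0
  0×2 = 0 → write 0
  1×2 = 2 → write 0 carry 1
  0×2+1 = 1 → write 1
  1×2 = 2 → write 0 carry 1
  1×2+1 = 3 → write 1 carry 1
  remaining carry: 1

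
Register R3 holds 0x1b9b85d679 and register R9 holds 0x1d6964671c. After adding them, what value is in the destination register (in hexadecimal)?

0x3904ea3d95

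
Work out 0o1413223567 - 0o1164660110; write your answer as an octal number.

0o226343457

Subtract column by column in base 8:
  7-0 → 7
  6-1 → 5
  5-1 → 4
  3-0 → 3
  2-6 → 4 (borrow)
  2-6-1 → 3 (borrow)
  3-4-1 → 6 (borrow)
  1-6-1 → 2 (borrow)
  4-1-1 → 2
  1-1 → 0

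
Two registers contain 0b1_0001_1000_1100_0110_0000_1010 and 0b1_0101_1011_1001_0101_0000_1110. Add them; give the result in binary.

0b10011101000101101100011000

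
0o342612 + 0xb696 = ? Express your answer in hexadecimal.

0o342612 = 0x1c58a in hexadecimal.
Add column by column in base 16, right to left:
  a+6 = 0 carry 1
  8+9+1 = 2 carry 1
  5+6+1 = c
  c+b = 7 carry 1
  1+0+1 = 2

0x27c20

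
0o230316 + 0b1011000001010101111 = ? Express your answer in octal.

0b1011000001010101111 = 0o1301257 in octal.
Add column by column in base 8, right to left:
  6+7 = 5 carry 1
  1+5+1 = 7
  3+2 = 5
  0+1 = 1
  3+0 = 3
  2+3 = 5
  0+1 = 1

0o1531575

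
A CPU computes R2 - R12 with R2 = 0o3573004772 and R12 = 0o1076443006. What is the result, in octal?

Subtract column by column in base 8:
  2-6 → 4 (borrow)
  7-0-1 → 6
  7-0 → 7
  4-3 → 1
  0-4 → 4 (borrow)
  0-4-1 → 3 (borrow)
  3-6-1 → 4 (borrow)
  7-7-1 → 7 (borrow)
  5-0-1 → 4
  3-1 → 2

0o2474341764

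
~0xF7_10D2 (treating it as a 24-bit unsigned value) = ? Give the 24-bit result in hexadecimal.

0x08EF2D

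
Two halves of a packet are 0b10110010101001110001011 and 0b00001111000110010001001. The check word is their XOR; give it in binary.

XOR bit by bit (1 where the bits differ):
  10110010101001110001011
^ 00001111000110010001001
= 10111101101111100000010

0b10111101101111100000010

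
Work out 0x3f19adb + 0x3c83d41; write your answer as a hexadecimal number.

0x7b9d81c

Add column by column in base 16, right to left:
  b+1 = c
  d+4 = 1 carry 1
  a+d+1 = 8 carry 1
  9+3+1 = d
  1+8 = 9
  f+c = b carry 1
  3+3+1 = 7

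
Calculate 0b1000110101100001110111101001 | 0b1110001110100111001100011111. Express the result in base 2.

OR bit by bit (1 where either bit is 1):
  1000110101100001110111101001
| 1110001110100111001100011111
= 1110111111100111111111111111

0b1110111111100111111111111111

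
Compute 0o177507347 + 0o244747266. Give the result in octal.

0o444456635

Add column by column in base 8, right to left:
  7+6 = 5 carry 1
  4+6+1 = 3 carry 1
  3+2+1 = 6
  7+7 = 6 carry 1
  0+4+1 = 5
  5+7 = 4 carry 1
  7+4+1 = 4 carry 1
  7+4+1 = 4 carry 1
  1+2+1 = 4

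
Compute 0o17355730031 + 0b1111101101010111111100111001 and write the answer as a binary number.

0o17355730031 = 0b1111011101101111011000000011001 in binary.
Add column by column in base 2, right to left:
  1+1 = 0 carry 1
  0+0+1 = 1
  0+0 = 0
  1+1 = 0 carry 1
  1+1+1 = 1 carry 1
  0+1+1 = 0 carry 1
  0+0+1 = 1
  0+0 = 0
  0+1 = 1
  0+1 = 1
  0+1 = 1
  0+1 = 1
  1+1 = 0 carry 1
  1+1+1 = 1 carry 1
  0+1+1 = 0 carry 1
  1+0+1 = 0 carry 1
  1+1+1 = 1 carry 1
  1+0+1 = 0 carry 1
  1+1+1 = 1 carry 1
  0+0+1 = 1
  1+1 = 0 carry 1
  1+1+1 = 1 carry 1
  0+0+1 = 1
  1+1 = 0 carry 1
  1+1+1 = 1 carry 1
  1+1+1 = 1 carry 1
  0+1+1 = 0 carry 1
  1+1+1 = 1 carry 1
  1+0+1 = 0 carry 1
  1+0+1 = 0 carry 1
  1+0+1 = 0 carry 1
  final carry 1

0b10001011011011010010111101010010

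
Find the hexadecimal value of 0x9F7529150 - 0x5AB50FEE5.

0x44C01926B

Subtract column by column in base 16:
  0-5 → B (borrow)
  5-E-1 → 6 (borrow)
  1-E-1 → 2 (borrow)
  9-F-1 → 9 (borrow)
  2-0-1 → 1
  5-5 → 0
  7-B → C (borrow)
  F-A-1 → 4
  9-5 → 4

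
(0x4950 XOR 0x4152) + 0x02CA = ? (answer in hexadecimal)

0xACC

First 0x4950 XOR 0x4152 = 0x0802.
Add column by column in base 16, right to left:
  2+A = C
  0+C = C
  8+2 = A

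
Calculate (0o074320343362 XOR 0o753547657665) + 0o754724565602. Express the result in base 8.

0o1704614302311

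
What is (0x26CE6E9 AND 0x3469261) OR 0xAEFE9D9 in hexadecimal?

0x26CE6E9 AND 0x3469261 = 0x2448261.
Then OR with 0xAEFE9D9.

0xAEFEBF9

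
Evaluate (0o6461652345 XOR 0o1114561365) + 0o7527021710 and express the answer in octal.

First 0o6461652345 XOR 0o1114561365 = 0o7575333020.
Add column by column in base 8, right to left:
  0+0 = 0
  2+1 = 3
  0+7 = 7
  3+1 = 4
  3+2 = 5
  3+0 = 3
  5+7 = 4 carry 1
  7+2+1 = 2 carry 1
  5+5+1 = 3 carry 1
  7+7+1 = 7 carry 1
  final carry 1

0o17324354730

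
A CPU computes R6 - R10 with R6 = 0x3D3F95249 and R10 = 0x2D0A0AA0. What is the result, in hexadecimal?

0x3A6EF47A9

Subtract column by column in base 16:
  9-0 → 9
  4-A → A (borrow)
  2-A-1 → 7 (borrow)
  5-0-1 → 4
  9-A → F (borrow)
  F-0-1 → E
  3-D → 6 (borrow)
  D-2-1 → A
  3-0 → 3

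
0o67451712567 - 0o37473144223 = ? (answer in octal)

Subtract column by column in base 8:
  7-3 → 4
  6-2 → 4
  5-2 → 3
  2-4 → 6 (borrow)
  1-4-1 → 4 (borrow)
  7-1-1 → 5
  1-3 → 6 (borrow)
  5-7-1 → 5 (borrow)
  4-4-1 → 7 (borrow)
  7-7-1 → 7 (borrow)
  6-3-1 → 2

0o27756546344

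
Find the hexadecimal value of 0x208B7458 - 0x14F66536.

0xB950F22

Subtract column by column in base 16:
  8-6 → 2
  5-3 → 2
  4-5 → F (borrow)
  7-6-1 → 0
  B-6 → 5
  8-F → 9 (borrow)
  0-4-1 → B (borrow)
  2-1-1 → 0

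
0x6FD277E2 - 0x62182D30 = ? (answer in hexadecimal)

0xDBA4AB2

Subtract column by column in base 16:
  2-0 → 2
  E-3 → B
  7-D → A (borrow)
  7-2-1 → 4
  2-8 → A (borrow)
  D-1-1 → B
  F-2 → D
  6-6 → 0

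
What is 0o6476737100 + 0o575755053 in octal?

0o7274714153

Add column by column in base 8, right to left:
  0+3 = 3
  0+5 = 5
  1+0 = 1
  7+5 = 4 carry 1
  3+5+1 = 1 carry 1
  7+7+1 = 7 carry 1
  6+5+1 = 4 carry 1
  7+7+1 = 7 carry 1
  4+5+1 = 2 carry 1
  6+0+1 = 7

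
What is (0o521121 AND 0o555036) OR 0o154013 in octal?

0o555033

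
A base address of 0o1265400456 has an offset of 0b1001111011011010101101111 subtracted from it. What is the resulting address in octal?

0b1001111011011010101101111 = 0o117332557 in octal.
Subtract column by column in base 8:
  6-7 → 7 (borrow)
  5-5-1 → 7 (borrow)
  4-5-1 → 6 (borrow)
  0-2-1 → 5 (borrow)
  0-3-1 → 4 (borrow)
  4-3-1 → 0
  5-7 → 6 (borrow)
  6-1-1 → 4
  2-1 → 1
  1-0 → 1

0o1146045677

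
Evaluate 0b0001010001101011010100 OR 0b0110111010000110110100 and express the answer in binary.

OR bit by bit (1 where either bit is 1):
  0001010001101011010100
| 0110111010000110110100
= 0111111011101111110100

0b0111111011101111110100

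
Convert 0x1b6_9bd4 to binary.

Expand each hex digit to 4 bits: 1=0001 b=1011 6=0110 9=1001 b=1011 d=1101 4=0100.

0b1101101101001101111010100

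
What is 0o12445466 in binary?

0b1010100100101100110110

Each octal digit is 3 bits: 1=001 2=010 4=100 4=100 5=101 4=100 6=110 6=110.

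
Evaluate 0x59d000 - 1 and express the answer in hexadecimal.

0x59cfff

The trailing 3 digits are 0, so subtracting 1 borrows through: they become F and the next digit up decrements.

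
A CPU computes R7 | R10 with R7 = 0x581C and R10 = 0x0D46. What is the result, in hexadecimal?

OR each hex digit independently (no carries):
  5|0=5, 8|D=D, 1|4=5, C|6=E

0x5D5E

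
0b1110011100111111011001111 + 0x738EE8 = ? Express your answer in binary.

0x738EE8 = 0b11100111000111011101000 in binary.
Add column by column in base 2, right to left:
  1+0 = 1
  1+0 = 1
  1+0 = 1
  1+1 = 0 carry 1
  0+0+1 = 1
  0+1 = 1
  1+1 = 0 carry 1
  1+1+1 = 1 carry 1
  0+0+1 = 1
  1+1 = 0 carry 1
  1+1+1 = 1 carry 1
  1+1+1 = 1 carry 1
  1+0+1 = 0 carry 1
  1+0+1 = 0 carry 1
  1+0+1 = 0 carry 1
  0+1+1 = 0 carry 1
  0+1+1 = 0 carry 1
  1+1+1 = 1 carry 1
  1+0+1 = 0 carry 1
  1+0+1 = 0 carry 1
  0+1+1 = 0 carry 1
  0+1+1 = 0 carry 1
  1+1+1 = 1 carry 1
  1+0+1 = 0 carry 1
  1+0+1 = 0 carry 1
  final carry 1

0b10010000100000110110110111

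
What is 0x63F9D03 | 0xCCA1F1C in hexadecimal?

0xEFF9F1F

OR each hex digit independently (no carries):
  6|C=E, 3|C=F, F|A=F, 9|1=9, D|F=F, 0|1=1, 3|C=F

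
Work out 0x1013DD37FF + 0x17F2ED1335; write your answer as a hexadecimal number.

0x2806CA4B34

Add column by column in base 16, right to left:
  F+5 = 4 carry 1
  F+3+1 = 3 carry 1
  7+3+1 = B
  3+1 = 4
  D+D = A carry 1
  D+E+1 = C carry 1
  3+2+1 = 6
  1+F = 0 carry 1
  0+7+1 = 8
  1+1 = 2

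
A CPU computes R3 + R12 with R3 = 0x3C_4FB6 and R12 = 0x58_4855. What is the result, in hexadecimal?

Add column by column in base 16, right to left:
  6+5 = B
  B+5 = 0 carry 1
  F+8+1 = 8 carry 1
  4+4+1 = 9
  C+8 = 4 carry 1
  3+5+1 = 9

0x94980B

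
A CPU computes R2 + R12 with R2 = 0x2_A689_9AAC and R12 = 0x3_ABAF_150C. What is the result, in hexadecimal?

Add column by column in base 16, right to left:
  C+C = 8 carry 1
  A+0+1 = B
  A+5 = F
  9+1 = A
  9+F = 8 carry 1
  8+A+1 = 3 carry 1
  6+B+1 = 2 carry 1
  A+A+1 = 5 carry 1
  2+3+1 = 6

0x65238AFB8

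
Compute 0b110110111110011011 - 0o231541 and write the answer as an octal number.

0o436072

0b110110111110011011 = 0o667633 in octal.
Subtract column by column in base 8:
  3-1 → 2
  3-4 → 7 (borrow)
  6-5-1 → 0
  7-1 → 6
  6-3 → 3
  6-2 → 4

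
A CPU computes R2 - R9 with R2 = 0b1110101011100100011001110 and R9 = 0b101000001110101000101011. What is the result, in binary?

Subtract column by column in base 2:
  0-1 → 1 (borrow)
  1-1-1 → 1 (borrow)
  1-0-1 → 0
  1-1 → 0
  0-0 → 0
  0-1 → 1 (borrow)
  1-0-1 → 0
  1-0 → 1
  0-0 → 0
  0-1 → 1 (borrow)
  0-0-1 → 1 (borrow)
  1-1-1 → 1 (borrow)
  0-0-1 → 1 (borrow)
  0-1-1 → 0 (borrow)
  1-1-1 → 1 (borrow)
  1-1-1 → 1 (borrow)
  1-0-1 → 0
  0-0 → 0
  1-0 → 1
  0-0 → 0
  1-0 → 1
  0-1 → 1 (borrow)
  1-0-1 → 0
  1-1 → 0
  1-0 → 1

0b1001101001101111010100011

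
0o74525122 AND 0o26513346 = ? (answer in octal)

0o24501102

AND each oct digit independently (no carries):
  7&2=2, 4&6=4, 5&5=5, 2&1=0, 5&3=1, 1&3=1, 2&4=0, 2&6=2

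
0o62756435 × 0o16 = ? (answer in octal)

0o1311413626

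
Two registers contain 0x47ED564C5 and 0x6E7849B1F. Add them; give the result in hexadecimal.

Add column by column in base 16, right to left:
  5+F = 4 carry 1
  C+1+1 = E
  4+B = F
  6+9 = F
  5+4 = 9
  D+8 = 5 carry 1
  E+7+1 = 6 carry 1
  7+E+1 = 6 carry 1
  4+6+1 = B

0xB6659FFE4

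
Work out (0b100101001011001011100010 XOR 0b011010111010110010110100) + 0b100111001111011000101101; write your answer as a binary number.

First 0b100101001011001011100010 XOR 0b011010111010110010110100 = 0b111111110001111001010110.
Add column by column in base 2, right to left:
  0+1 = 1
  1+0 = 1
  1+1 = 0 carry 1
  0+1+1 = 0 carry 1
  1+0+1 = 0 carry 1
  0+1+1 = 0 carry 1
  1+0+1 = 0 carry 1
  0+0+1 = 1
  0+0 = 0
  1+1 = 0 carry 1
  1+1+1 = 1 carry 1
  1+0+1 = 0 carry 1
  1+1+1 = 1 carry 1
  0+1+1 = 0 carry 1
  0+1+1 = 0 carry 1
  0+1+1 = 0 carry 1
  1+0+1 = 0 carry 1
  1+0+1 = 0 carry 1
  1+1+1 = 1 carry 1
  1+1+1 = 1 carry 1
  1+1+1 = 1 carry 1
  1+0+1 = 0 carry 1
  1+0+1 = 0 carry 1
  1+1+1 = 1 carry 1
  final carry 1

0b1100111000001010010000011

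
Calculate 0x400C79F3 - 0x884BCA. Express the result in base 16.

0x3F842E29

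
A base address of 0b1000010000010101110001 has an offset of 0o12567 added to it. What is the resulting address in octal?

0o10215350

0b1000010000010101110001 = 0o10202561 in octal.
Add column by column in base 8, right to left:
  1+7 = 0 carry 1
  6+6+1 = 5 carry 1
  5+5+1 = 3 carry 1
  2+2+1 = 5
  0+1 = 1
  2+0 = 2
  0+0 = 0
  1+0 = 1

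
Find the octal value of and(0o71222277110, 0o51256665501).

0o51202265100

AND each oct digit independently (no carries):
  7&5=5, 1&1=1, 2&2=2, 2&5=0, 2&6=2, 2&6=2, 7&6=6, 7&5=5, 1&5=1, 1&0=0, 0&1=0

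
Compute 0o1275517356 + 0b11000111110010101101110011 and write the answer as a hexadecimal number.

0xe15ca61

0o1275517356 = 0xaf69eee in hexadecimal.
0b11000111110010101101110011 = 0x31f2b73 in hexadecimal.
Add column by column in base 16, right to left:
  e+3 = 1 carry 1
  e+7+1 = 6 carry 1
  e+b+1 = a carry 1
  9+2+1 = c
  6+f = 5 carry 1
  f+1+1 = 1 carry 1
  a+3+1 = e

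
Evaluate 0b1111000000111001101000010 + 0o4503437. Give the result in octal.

0o174575141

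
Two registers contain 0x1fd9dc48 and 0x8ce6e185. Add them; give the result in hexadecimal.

Add column by column in base 16, right to left:
  8+5 = d
  4+8 = c
  c+1 = d
  d+e = b carry 1
  9+6+1 = 0 carry 1
  d+e+1 = c carry 1
  f+c+1 = c carry 1
  1+8+1 = a

0xacc0bdcd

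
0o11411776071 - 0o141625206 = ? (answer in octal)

0o11250150663

Subtract column by column in base 8:
  1-6 → 3 (borrow)
  7-0-1 → 6
  0-2 → 6 (borrow)
  6-5-1 → 0
  7-2 → 5
  7-6 → 1
  1-1 → 0
  1-4 → 5 (borrow)
  4-1-1 → 2
  1-0 → 1
  1-0 → 1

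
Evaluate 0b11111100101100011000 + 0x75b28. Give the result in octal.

0o5623100

0b11111100101100011000 = 0o3745430 in octal.
0x75b28 = 0o1655450 in octal.
Add column by column in base 8, right to left:
  0+0 = 0
  3+5 = 0 carry 1
  4+4+1 = 1 carry 1
  5+5+1 = 3 carry 1
  4+5+1 = 2 carry 1
  7+6+1 = 6 carry 1
  3+1+1 = 5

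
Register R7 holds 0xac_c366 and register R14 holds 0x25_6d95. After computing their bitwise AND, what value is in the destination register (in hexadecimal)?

0x244104

AND each hex digit independently (no carries):
  a&2=2, c&5=4, c&6=4, 3&d=1, 6&9=0, 6&5=4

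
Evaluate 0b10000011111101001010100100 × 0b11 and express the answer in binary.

0b110001011110111011111101100

Multiply each base-2 digit by 3, carrying:
  0×3 = 0 → write 0
  0×3 = 0 → write 0
  1×3 = 3 → write 1 carry 1
  0×3+1 = 1 → write 1
  0×3 = 0 → write 0
  1×3 = 3 → write 1 carry 1
  0×3+1 = 1 → write 1
  1×3 = 3 → write 1 carry 1
  0×3+1 = 1 → write 1
  1×3 = 3 → write 1 carry 1
  0×3+1 = 1 → write 1
  0×3 = 0 → write 0
  1×3 = 3 → write 1 carry 1
  0×3+1 = 1 → write 1
  1×3 = 3 → write 1 carry 1
  1×3+1 = 4 → write 0 carry 2
  1×3+2 = 5 → write 1 carry 2
  1×3+2 = 5 → write 1 carry 2
  1×3+2 = 5 → write 1 carry 2
  1×3+2 = 5 → write 1 carry 2
  0×3+2 = 2 → write 0 carry 1
  0×3+1 = 1 → write 1
  0×3 = 0 → write 0
  0×3 = 0 → write 0
  0×3 = 0 → write 0
  1×3 = 3 → write 1 carry 1
  remaining carry: 1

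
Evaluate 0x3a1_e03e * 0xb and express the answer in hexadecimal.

0x27f4a2aa

Multiply each base-16 digit by 11, carrying:
  e×11 = 154 → write a carry 9
  3×11+9 = 42 → write a carry 2
  0×11+2 = 2 → write 2
  e×11 = 154 → write a carry 9
  1×11+9 = 20 → write 4 carry 1
  a×11+1 = 111 → write f carry 6
  3×11+6 = 39 → write 7 carry 2
  remaining carry: 2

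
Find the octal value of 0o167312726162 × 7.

0o1503614333436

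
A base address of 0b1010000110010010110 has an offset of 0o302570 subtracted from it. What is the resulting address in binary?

0b111000011100011110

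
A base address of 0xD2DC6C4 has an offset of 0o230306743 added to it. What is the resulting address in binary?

0xD2DC6C4 = 0b1101001011011100011011000100 in binary.
0o230306743 = 0b10011000011000110111100011 in binary.
Add column by column in base 2, right to left:
  0+1 = 1
  0+1 = 1
  1+0 = 1
  0+0 = 0
  0+0 = 0
  0+1 = 1
  1+1 = 0 carry 1
  1+1+1 = 1 carry 1
  0+1+1 = 0 carry 1
  1+0+1 = 0 carry 1
  1+1+1 = 1 carry 1
  0+1+1 = 0 carry 1
  0+0+1 = 1
  0+0 = 0
  1+0 = 1
  1+1 = 0 carry 1
  1+1+1 = 1 carry 1
  0+0+1 = 1
  1+0 = 1
  1+0 = 1
  0+0 = 0
  1+1 = 0 carry 1
  0+1+1 = 0 carry 1
  0+0+1 = 1
  1+0 = 1
  0+1 = 1
  1+0 = 1
  1+0 = 1

0b1111100011110101010010100111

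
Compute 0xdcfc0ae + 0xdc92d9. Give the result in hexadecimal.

0xeac5387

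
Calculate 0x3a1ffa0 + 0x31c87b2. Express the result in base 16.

0x6be8752

Add column by column in base 16, right to left:
  0+2 = 2
  a+b = 5 carry 1
  f+7+1 = 7 carry 1
  f+8+1 = 8 carry 1
  1+c+1 = e
  a+1 = b
  3+3 = 6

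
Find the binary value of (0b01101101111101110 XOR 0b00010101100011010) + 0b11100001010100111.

0b101011001110011011

First 0b01101101111101110 XOR 0b00010101100011010 = 0b01111000011110100.
Add column by column in base 2, right to left:
  0+1 = 1
  0+1 = 1
  1+1 = 0 carry 1
  0+0+1 = 1
  1+0 = 1
  1+1 = 0 carry 1
  1+0+1 = 0 carry 1
  1+1+1 = 1 carry 1
  0+0+1 = 1
  0+1 = 1
  0+0 = 0
  0+0 = 0
  1+0 = 1
  1+0 = 1
  1+1 = 0 carry 1
  1+1+1 = 1 carry 1
  0+1+1 = 0 carry 1
  final carry 1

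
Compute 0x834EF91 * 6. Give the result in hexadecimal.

0x313D9D66

Multiply each base-16 digit by 6, carrying:
  1×6 = 6 → write 6
  9×6 = 54 → write 6 carry 3
  F×6+3 = 93 → write D carry 5
  E×6+5 = 89 → write 9 carry 5
  4×6+5 = 29 → write D carry 1
  3×6+1 = 19 → write 3 carry 1
  8×6+1 = 49 → write 1 carry 3
  remaining carry: 3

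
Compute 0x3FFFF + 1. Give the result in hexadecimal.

0x40000

The trailing 4 digits are F (max in base 16), so adding 1 cascades: they roll to 0 and the next digit up increments.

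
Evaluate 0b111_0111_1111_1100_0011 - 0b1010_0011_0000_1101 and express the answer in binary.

Subtract column by column in base 2:
  1-1 → 0
  1-0 → 1
  0-1 → 1 (borrow)
  0-1-1 → 0 (borrow)
  0-0-1 → 1 (borrow)
  0-0-1 → 1 (borrow)
  1-0-1 → 0
  1-0 → 1
  1-1 → 0
  1-1 → 0
  1-0 → 1
  1-0 → 1
  1-0 → 1
  1-1 → 0
  1-0 → 1
  0-1 → 1 (borrow)
  1-0-1 → 0
  1-0 → 1
  1-0 → 1

0b1101101110010110110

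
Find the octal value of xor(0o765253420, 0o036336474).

XOR each oct digit independently (no carries):
  7^0=7, 6^3=5, 5^6=3, 2^3=1, 5^3=6, 3^6=5, 4^4=0, 2^7=5, 0^4=4

0o753165054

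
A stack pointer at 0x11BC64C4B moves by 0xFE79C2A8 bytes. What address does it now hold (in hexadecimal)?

0x21A400EF3

Add column by column in base 16, right to left:
  B+8 = 3 carry 1
  4+A+1 = F
  C+2 = E
  4+C = 0 carry 1
  6+9+1 = 0 carry 1
  C+7+1 = 4 carry 1
  B+E+1 = A carry 1
  1+F+1 = 1 carry 1
  1+0+1 = 2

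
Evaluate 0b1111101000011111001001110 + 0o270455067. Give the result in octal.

0b1111101000011111001001110 = 0o175037116 in octal.
Add column by column in base 8, right to left:
  6+7 = 5 carry 1
  1+6+1 = 0 carry 1
  1+0+1 = 2
  7+5 = 4 carry 1
  3+5+1 = 1 carry 1
  0+4+1 = 5
  5+0 = 5
  7+7 = 6 carry 1
  1+2+1 = 4

0o465514205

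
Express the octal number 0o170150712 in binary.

0b1111000001101000111001010

Each octal digit is 3 bits: 1=001 7=111 0=000 1=001 5=101 0=000 7=111 1=001 2=010.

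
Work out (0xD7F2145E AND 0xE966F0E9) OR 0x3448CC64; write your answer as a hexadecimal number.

0xF56ADC6C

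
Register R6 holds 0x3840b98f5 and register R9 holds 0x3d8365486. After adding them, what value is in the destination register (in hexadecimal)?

0x75c41ed7b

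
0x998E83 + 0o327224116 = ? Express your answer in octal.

0x998E83 = 0o46307203 in octal.
Add column by column in base 8, right to left:
  3+6 = 1 carry 1
  0+1+1 = 2
  2+1 = 3
  7+4 = 3 carry 1
  0+2+1 = 3
  3+2 = 5
  6+7 = 5 carry 1
  4+2+1 = 7
  0+3 = 3

0o375533321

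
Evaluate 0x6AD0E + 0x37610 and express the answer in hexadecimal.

Add column by column in base 16, right to left:
  E+0 = E
  0+1 = 1
  D+6 = 3 carry 1
  A+7+1 = 2 carry 1
  6+3+1 = A

0xA231E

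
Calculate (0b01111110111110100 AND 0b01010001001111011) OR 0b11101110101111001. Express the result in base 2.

0b11111110101111001

0b01111110111110100 AND 0b01010001001111011 = 0b01010000001110000.
Then OR with 0b11101110101111001.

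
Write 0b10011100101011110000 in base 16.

0x9caf0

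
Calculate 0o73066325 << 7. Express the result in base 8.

0o16615465200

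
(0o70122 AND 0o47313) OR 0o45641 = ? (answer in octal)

0o45743

0o70122 AND 0o47313 = 0o40102.
Then OR with 0o45641.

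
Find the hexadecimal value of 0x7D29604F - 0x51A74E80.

Subtract column by column in base 16:
  F-0 → F
  4-8 → C (borrow)
  0-E-1 → 1 (borrow)
  6-4-1 → 1
  9-7 → 2
  2-A → 8 (borrow)
  D-1-1 → B
  7-5 → 2

0x2B8211CF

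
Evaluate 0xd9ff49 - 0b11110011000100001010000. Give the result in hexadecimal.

0b11110011000100001010000 = 0x798850 in hexadecimal.
Subtract column by column in base 16:
  9-0 → 9
  4-5 → f (borrow)
  f-8-1 → 6
  f-8 → 7
  9-9 → 0
  d-7 → 6

0x6076f9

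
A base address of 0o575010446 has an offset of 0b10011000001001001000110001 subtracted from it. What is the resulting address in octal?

0b10011000001001001000110001 = 0o230111061 in octal.
Subtract column by column in base 8:
  6-1 → 5
  4-6 → 6 (borrow)
  4-0-1 → 3
  0-1 → 7 (borrow)
  1-1-1 → 7 (borrow)
  0-1-1 → 6 (borrow)
  5-0-1 → 4
  7-3 → 4
  5-2 → 3

0o344677365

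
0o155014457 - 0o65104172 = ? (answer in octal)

Subtract column by column in base 8:
  7-2 → 5
  5-7 → 6 (borrow)
  4-1-1 → 2
  4-4 → 0
  1-0 → 1
  0-1 → 7 (borrow)
  5-5-1 → 7 (borrow)
  5-6-1 → 6 (borrow)
  1-0-1 → 0

0o67710265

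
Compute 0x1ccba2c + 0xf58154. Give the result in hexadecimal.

Add column by column in base 16, right to left:
  c+4 = 0 carry 1
  2+5+1 = 8
  a+1 = b
  b+8 = 3 carry 1
  c+5+1 = 2 carry 1
  c+f+1 = c carry 1
  1+0+1 = 2

0x2c23b80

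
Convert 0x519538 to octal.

Expand each hex digit to 4 bits: 5=0101 1=0001 9=1001 5=0101 3=0011 8=1000.
Group the bits in threes: 010 100 011 001 010 100 111 000 → 24312470.

0o24312470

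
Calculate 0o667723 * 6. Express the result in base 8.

0o5117362

Multiply each base-8 digit by 6, carrying:
  3×6 = 18 → write 2 carry 2
  2×6+2 = 14 → write 6 carry 1
  7×6+1 = 43 → write 3 carry 5
  7×6+5 = 47 → write 7 carry 5
  6×6+5 = 41 → write 1 carry 5
  6×6+5 = 41 → write 1 carry 5
  remaining carry: 5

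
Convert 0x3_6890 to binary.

0b110110100010010000

Expand each hex digit to 4 bits: 3=0011 6=0110 8=1000 9=1001 0=0000.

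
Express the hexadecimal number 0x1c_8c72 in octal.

0o7106162

Expand each hex digit to 4 bits: 1=0001 c=1100 8=1000 c=1100 7=0111 2=0010.
Group the bits in threes: 111 001 000 110 001 110 010 → 7106162.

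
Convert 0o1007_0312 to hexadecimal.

0x2070CA

Each octal digit is 3 bits: 1=001 0=000 0=000 7=111 0=000 3=011 1=001 2=010.
Group the bits into nibbles: 0010 0000 0111 0000 1100 1010 → 2070CA.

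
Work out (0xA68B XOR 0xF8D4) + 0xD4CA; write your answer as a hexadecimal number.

0x13329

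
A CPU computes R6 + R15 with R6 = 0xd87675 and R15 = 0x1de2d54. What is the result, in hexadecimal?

Add column by column in base 16, right to left:
  5+4 = 9
  7+5 = c
  6+d = 3 carry 1
  7+2+1 = a
  8+e = 6 carry 1
  d+d+1 = b carry 1
  0+1+1 = 2

0x2b6a3c9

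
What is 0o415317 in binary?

0b100001101011001111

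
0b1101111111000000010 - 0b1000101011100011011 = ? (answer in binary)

Subtract column by column in base 2:
  0-1 → 1 (borrow)
  1-1-1 → 1 (borrow)
  0-0-1 → 1 (borrow)
  0-1-1 → 0 (borrow)
  0-1-1 → 0 (borrow)
  0-0-1 → 1 (borrow)
  0-0-1 → 1 (borrow)
  0-0-1 → 1 (borrow)
  0-1-1 → 0 (borrow)
  1-1-1 → 1 (borrow)
  1-1-1 → 1 (borrow)
  1-0-1 → 0
  1-1 → 0
  1-0 → 1
  1-1 → 0
  1-0 → 1
  0-0 → 0
  1-0 → 1
  1-1 → 0

0b101010011011100111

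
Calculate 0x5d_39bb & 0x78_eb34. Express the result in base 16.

AND each hex digit independently (no carries):
  5&7=5, d&8=8, 3&e=2, 9&b=9, b&3=3, b&4=0

0x582930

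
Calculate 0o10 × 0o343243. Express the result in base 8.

0o3432430

Multiply each base-8 digit by 8, carrying:
  3×8 = 24 → write 0 carry 3
  4×8+3 = 35 → write 3 carry 4
  2×8+4 = 20 → write 4 carry 2
  3×8+2 = 26 → write 2 carry 3
  4×8+3 = 35 → write 3 carry 4
  3×8+4 = 28 → write 4 carry 3
  remaining carry: 3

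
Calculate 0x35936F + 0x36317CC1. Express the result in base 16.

Add column by column in base 16, right to left:
  F+1 = 0 carry 1
  6+C+1 = 3 carry 1
  3+C+1 = 0 carry 1
  9+7+1 = 1 carry 1
  5+1+1 = 7
  3+3 = 6
  0+6 = 6
  0+3 = 3

0x36671030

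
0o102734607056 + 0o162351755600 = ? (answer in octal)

0o265306564656

Add column by column in base 8, right to left:
  6+0 = 6
  5+0 = 5
  0+6 = 6
  7+5 = 4 carry 1
  0+5+1 = 6
  6+7 = 5 carry 1
  4+1+1 = 6
  3+5 = 0 carry 1
  7+3+1 = 3 carry 1
  2+2+1 = 5
  0+6 = 6
  1+1 = 2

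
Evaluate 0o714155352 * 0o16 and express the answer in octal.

Multiply each base-8 digit by 14, carrying:
  2×14 = 28 → write 4 carry 3
  5×14+3 = 73 → write 1 carry 9
  3×14+9 = 51 → write 3 carry 6
  5×14+6 = 76 → write 4 carry 9
  5×14+9 = 79 → write 7 carry 9
  1×14+9 = 23 → write 7 carry 2
  4×14+2 = 58 → write 2 carry 7
  1×14+7 = 21 → write 5 carry 2
  7×14+2 = 100 → write 4 carry 12
  remaining carry: 14

0o14452774314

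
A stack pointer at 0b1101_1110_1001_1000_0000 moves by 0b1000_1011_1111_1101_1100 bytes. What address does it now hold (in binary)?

0b101101010100101011100

Add column by column in base 2, right to left:
  0+0 = 0
  0+0 = 0
  0+1 = 1
  0+1 = 1
  0+1 = 1
  0+0 = 0
  0+1 = 1
  1+1 = 0 carry 1
  1+1+1 = 1 carry 1
  0+1+1 = 0 carry 1
  0+1+1 = 0 carry 1
  1+1+1 = 1 carry 1
  0+1+1 = 0 carry 1
  1+1+1 = 1 carry 1
  1+0+1 = 0 carry 1
  1+1+1 = 1 carry 1
  1+0+1 = 0 carry 1
  0+0+1 = 1
  1+0 = 1
  1+1 = 0 carry 1
  final carry 1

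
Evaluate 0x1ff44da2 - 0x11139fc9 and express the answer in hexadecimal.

Subtract column by column in base 16:
  2-9 → 9 (borrow)
  a-c-1 → d (borrow)
  d-f-1 → d (borrow)
  4-9-1 → a (borrow)
  4-3-1 → 0
  f-1 → e
  f-1 → e
  1-1 → 0

0xee0add9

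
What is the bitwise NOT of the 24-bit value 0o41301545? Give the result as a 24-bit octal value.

Each oct digit d becomes 7−d:
  4→3, 1→6, 3→4, 0→7, 1→6, 5→2, 4→3, 5→2

0o36476232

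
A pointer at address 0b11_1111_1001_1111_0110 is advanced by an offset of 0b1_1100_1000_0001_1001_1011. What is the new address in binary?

Add column by column in base 2, right to left:
  0+1 = 1
  1+1 = 0 carry 1
  1+0+1 = 0 carry 1
  0+1+1 = 0 carry 1
  1+1+1 = 1 carry 1
  1+0+1 = 0 carry 1
  1+0+1 = 0 carry 1
  1+1+1 = 1 carry 1
  1+1+1 = 1 carry 1
  0+0+1 = 1
  0+0 = 0
  1+0 = 1
  1+0 = 1
  1+0 = 1
  1+0 = 1
  1+1 = 0 carry 1
  1+0+1 = 0 carry 1
  1+0+1 = 0 carry 1
  0+1+1 = 0 carry 1
  0+1+1 = 0 carry 1
  0+1+1 = 0 carry 1
  final carry 1

0b1000000111101110010001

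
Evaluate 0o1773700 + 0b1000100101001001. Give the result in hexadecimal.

0o1773700 = 0x7F7C0 in hexadecimal.
0b1000100101001001 = 0x8949 in hexadecimal.
Add column by column in base 16, right to left:
  0+9 = 9
  C+4 = 0 carry 1
  7+9+1 = 1 carry 1
  F+8+1 = 8 carry 1
  7+0+1 = 8

0x88109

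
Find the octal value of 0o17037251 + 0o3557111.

Add column by column in base 8, right to left:
  1+1 = 2
  5+1 = 6
  2+1 = 3
  7+7 = 6 carry 1
  3+5+1 = 1 carry 1
  0+5+1 = 6
  7+3 = 2 carry 1
  1+0+1 = 2

0o22616362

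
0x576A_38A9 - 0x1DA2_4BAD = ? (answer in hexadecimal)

0x39C7ECFC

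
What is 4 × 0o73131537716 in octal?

0o354546577470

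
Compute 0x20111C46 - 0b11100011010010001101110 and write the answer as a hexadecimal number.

0x1F9F77D8

0b11100011010010001101110 = 0x71A46E in hexadecimal.
Subtract column by column in base 16:
  6-E → 8 (borrow)
  4-6-1 → D (borrow)
  C-4-1 → 7
  1-A → 7 (borrow)
  1-1-1 → F (borrow)
  1-7-1 → 9 (borrow)
  0-0-1 → F (borrow)
  2-0-1 → 1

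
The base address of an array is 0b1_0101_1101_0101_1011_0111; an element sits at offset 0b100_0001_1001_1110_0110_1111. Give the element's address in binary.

0b10101110111010000100110

Add column by column in base 2, right to left:
  1+1 = 0 carry 1
  1+1+1 = 1 carry 1
  1+1+1 = 1 carry 1
  0+1+1 = 0 carry 1
  1+0+1 = 0 carry 1
  1+1+1 = 1 carry 1
  0+1+1 = 0 carry 1
  1+0+1 = 0 carry 1
  1+0+1 = 0 carry 1
  0+1+1 = 0 carry 1
  1+1+1 = 1 carry 1
  0+1+1 = 0 carry 1
  1+1+1 = 1 carry 1
  0+0+1 = 1
  1+0 = 1
  1+1 = 0 carry 1
  1+1+1 = 1 carry 1
  0+0+1 = 1
  1+0 = 1
  0+0 = 0
  1+0 = 1
  0+0 = 0
  0+1 = 1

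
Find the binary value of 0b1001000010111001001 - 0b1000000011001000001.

Subtract column by column in base 2:
  1-1 → 0
  0-0 → 0
  0-0 → 0
  1-0 → 1
  0-0 → 0
  0-0 → 0
  1-1 → 0
  1-0 → 1
  1-0 → 1
  0-1 → 1 (borrow)
  1-1-1 → 1 (borrow)
  0-0-1 → 1 (borrow)
  0-0-1 → 1 (borrow)
  0-0-1 → 1 (borrow)
  0-0-1 → 1 (borrow)
  1-0-1 → 0
  0-0 → 0
  0-0 → 0
  1-1 → 0

0b111111110001000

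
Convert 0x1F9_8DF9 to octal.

0o176306771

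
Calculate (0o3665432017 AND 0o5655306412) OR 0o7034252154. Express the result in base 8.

0o3665432017 AND 0o5655306412 = 0o1645002012.
Then OR with 0o7034252154.

0o7675252156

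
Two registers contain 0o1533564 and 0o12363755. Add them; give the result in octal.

Add column by column in base 8, right to left:
  4+5 = 1 carry 1
  6+5+1 = 4 carry 1
  5+7+1 = 5 carry 1
  3+3+1 = 7
  3+6 = 1 carry 1
  5+3+1 = 1 carry 1
  1+2+1 = 4
  0+1 = 1

0o14117541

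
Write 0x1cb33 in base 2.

0b11100101100110011

Expand each hex digit to 4 bits: 1=0001 c=1100 b=1011 3=0011 3=0011.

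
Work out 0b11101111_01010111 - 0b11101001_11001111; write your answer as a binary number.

0b10110001000

Subtract column by column in base 2:
  1-1 → 0
  1-1 → 0
  1-1 → 0
  0-1 → 1 (borrow)
  1-0-1 → 0
  0-0 → 0
  1-1 → 0
  0-1 → 1 (borrow)
  1-1-1 → 1 (borrow)
  1-0-1 → 0
  1-0 → 1
  1-1 → 0
  0-0 → 0
  1-1 → 0
  1-1 → 0
  1-1 → 0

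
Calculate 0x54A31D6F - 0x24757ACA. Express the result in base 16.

Subtract column by column in base 16:
  F-A → 5
  6-C → A (borrow)
  D-A-1 → 2
  1-7 → A (borrow)
  3-5-1 → D (borrow)
  A-7-1 → 2
  4-4 → 0
  5-2 → 3

0x302DA2A5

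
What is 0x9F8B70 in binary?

0b100111111000101101110000

Expand each hex digit to 4 bits: 9=1001 F=1111 8=1000 B=1011 7=0111 0=0000.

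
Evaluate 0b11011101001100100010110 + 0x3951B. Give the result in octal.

0o34427061

0b11011101001100100010110 = 0o33514426 in octal.
0x3951B = 0o712433 in octal.
Add column by column in base 8, right to left:
  6+3 = 1 carry 1
  2+3+1 = 6
  4+4 = 0 carry 1
  4+2+1 = 7
  1+1 = 2
  5+7 = 4 carry 1
  3+0+1 = 4
  3+0 = 3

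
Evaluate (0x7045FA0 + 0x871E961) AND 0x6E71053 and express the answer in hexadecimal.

Add column by column in base 16, right to left:
  0+1 = 1
  A+6 = 0 carry 1
  F+9+1 = 9 carry 1
  5+E+1 = 4 carry 1
  4+1+1 = 6
  0+7 = 7
  7+8 = F
Sum = 0xF764901; now AND with 0x6E71053:
  F&6=6, 7&E=6, 6&7=6, 4&1=0, 9&0=0, 0&5=0, 1&3=1

0x6660001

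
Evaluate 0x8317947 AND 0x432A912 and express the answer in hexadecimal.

AND each hex digit independently (no carries):
  8&4=0, 3&3=3, 1&2=0, 7&A=2, 9&9=9, 4&1=0, 7&2=2

0x0302902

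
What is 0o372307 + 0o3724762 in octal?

Add column by column in base 8, right to left:
  7+2 = 1 carry 1
  0+6+1 = 7
  3+7 = 2 carry 1
  2+4+1 = 7
  7+2 = 1 carry 1
  3+7+1 = 3 carry 1
  0+3+1 = 4

0o4317271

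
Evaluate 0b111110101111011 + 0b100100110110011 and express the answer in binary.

Add column by column in base 2, right to left:
  1+1 = 0 carry 1
  1+1+1 = 1 carry 1
  0+0+1 = 1
  1+0 = 1
  1+1 = 0 carry 1
  1+1+1 = 1 carry 1
  1+0+1 = 0 carry 1
  0+1+1 = 0 carry 1
  1+1+1 = 1 carry 1
  0+0+1 = 1
  1+0 = 1
  1+1 = 0 carry 1
  1+0+1 = 0 carry 1
  1+0+1 = 0 carry 1
  1+1+1 = 1 carry 1
  final carry 1

0b1100011100101110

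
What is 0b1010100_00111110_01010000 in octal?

Group the bits in threes: 010 101 000 011 111 001 010 000 → 25037120.

0o25037120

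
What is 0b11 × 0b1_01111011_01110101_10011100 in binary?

0b100011100100110000011010100

Multiply each base-2 digit by 3, carrying:
  0×3 = 0 → write 0
  0×3 = 0 → write 0
  1×3 = 3 → write 1 carry 1
  1×3+1 = 4 → write 0 carry 2
  1×3+2 = 5 → write 1 carry 2
  0×3+2 = 2 → write 0 carry 1
  0×3+1 = 1 → write 1
  1×3 = 3 → write 1 carry 1
  1×3+1 = 4 → write 0 carry 2
  0×3+2 = 2 → write 0 carry 1
  1×3+1 = 4 → write 0 carry 2
  0×3+2 = 2 → write 0 carry 1
  1×3+1 = 4 → write 0 carry 2
  1×3+2 = 5 → write 1 carry 2
  1×3+2 = 5 → write 1 carry 2
  0×3+2 = 2 → write 0 carry 1
  1×3+1 = 4 → write 0 carry 2
  1×3+2 = 5 → write 1 carry 2
  0×3+2 = 2 → write 0 carry 1
  1×3+1 = 4 → write 0 carry 2
  1×3+2 = 5 → write 1 carry 2
  1×3+2 = 5 → write 1 carry 2
  1×3+2 = 5 → write 1 carry 2
  0×3+2 = 2 → write 0 carry 1
  1×3+1 = 4 → write 0 carry 2
  remaining carry: 10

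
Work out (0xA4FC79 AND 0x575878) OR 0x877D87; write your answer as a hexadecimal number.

0xA4FC79 AND 0x575878 = 0x045878.
Then OR with 0x877D87.

0x877DFF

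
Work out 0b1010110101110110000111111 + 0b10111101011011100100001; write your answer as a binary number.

0b1101110011010001101100000

Add column by column in base 2, right to left:
  1+1 = 0 carry 1
  1+0+1 = 0 carry 1
  1+0+1 = 0 carry 1
  1+0+1 = 0 carry 1
  1+0+1 = 0 carry 1
  1+1+1 = 1 carry 1
  0+0+1 = 1
  0+0 = 0
  0+1 = 1
  0+1 = 1
  1+1 = 0 carry 1
  1+0+1 = 0 carry 1
  0+1+1 = 0 carry 1
  1+1+1 = 1 carry 1
  1+0+1 = 0 carry 1
  1+1+1 = 1 carry 1
  0+0+1 = 1
  1+1 = 0 carry 1
  0+1+1 = 0 carry 1
  1+1+1 = 1 carry 1
  1+1+1 = 1 carry 1
  0+0+1 = 1
  1+1 = 0 carry 1
  0+0+1 = 1
  1+0 = 1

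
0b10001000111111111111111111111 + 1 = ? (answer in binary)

The trailing 21 digits are 1 (max in base 2), so adding 1 cascades: they roll to 0 and the next digit up increments.

0b10001001000000000000000000000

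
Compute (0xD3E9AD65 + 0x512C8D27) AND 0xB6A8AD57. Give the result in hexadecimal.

Add column by column in base 16, right to left:
  5+7 = C
  6+2 = 8
  D+D = A carry 1
  A+8+1 = 3 carry 1
  9+C+1 = 6 carry 1
  E+2+1 = 1 carry 1
  3+1+1 = 5
  D+5 = 2 carry 1
  final carry 1
Sum = 0x125163A8C; now AND with 0xB6A8AD57:
  1&0=0, 2&B=2, 5&6=4, 1&A=0, 6&8=0, 3&A=2, A&D=8, 8&5=0, C&7=4

0x24002804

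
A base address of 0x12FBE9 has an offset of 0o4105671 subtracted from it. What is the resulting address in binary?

0x12FBE9 = 0b100101111101111101001 in binary.
0o4105671 = 0b100001000101110111001 in binary.
Subtract column by column in base 2:
  1-1 → 0
  0-0 → 0
  0-0 → 0
  1-1 → 0
  0-1 → 1 (borrow)
  1-1-1 → 1 (borrow)
  1-0-1 → 0
  1-1 → 0
  1-1 → 0
  1-1 → 0
  0-0 → 0
  1-1 → 0
  1-0 → 1
  1-0 → 1
  1-0 → 1
  1-1 → 0
  0-0 → 0
  1-0 → 1
  0-0 → 0
  0-0 → 0
  1-1 → 0

0b100111000000110000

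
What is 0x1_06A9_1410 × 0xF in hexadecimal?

Multiply each base-16 digit by 15, carrying:
  0×15 = 0 → write 0
  1×15 = 15 → write F
  4×15 = 60 → write C carry 3
  1×15+3 = 18 → write 2 carry 1
  9×15+1 = 136 → write 8 carry 8
  A×15+8 = 158 → write E carry 9
  6×15+9 = 99 → write 3 carry 6
  0×15+6 = 6 → write 6
  1×15 = 15 → write F

0xF63E82CF0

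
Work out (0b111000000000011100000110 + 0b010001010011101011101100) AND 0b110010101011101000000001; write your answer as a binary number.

0b0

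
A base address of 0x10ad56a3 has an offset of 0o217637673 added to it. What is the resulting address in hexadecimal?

0x12ec965e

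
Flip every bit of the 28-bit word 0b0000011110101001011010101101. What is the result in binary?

0b1111100001010110100101010010

Invert each bit: 0000011110101001011010101101 → 1111100001010110100101010010.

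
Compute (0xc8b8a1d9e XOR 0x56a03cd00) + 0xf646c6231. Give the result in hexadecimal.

First 0xc8b8a1d9e XOR 0x56a03cd00 = 0x9e189d09e.
Add column by column in base 16, right to left:
  e+1 = f
  9+3 = c
  0+2 = 2
  d+6 = 3 carry 1
  9+c+1 = 6 carry 1
  8+6+1 = f
  1+4 = 5
  e+6 = 4 carry 1
  9+f+1 = 9 carry 1
  final carry 1

0x1945f632cf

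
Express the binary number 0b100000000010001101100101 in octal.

0o40021545

Group the bits in threes: 100 000 000 010 001 101 100 101 → 40021545.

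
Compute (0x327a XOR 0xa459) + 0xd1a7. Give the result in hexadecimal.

0x167ca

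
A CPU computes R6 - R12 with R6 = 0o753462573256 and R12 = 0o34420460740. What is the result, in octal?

0o717042112316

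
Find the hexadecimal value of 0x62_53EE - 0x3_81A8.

0x5ED246

Subtract column by column in base 16:
  E-8 → 6
  E-A → 4
  3-1 → 2
  5-8 → D (borrow)
  2-3-1 → E (borrow)
  6-0-1 → 5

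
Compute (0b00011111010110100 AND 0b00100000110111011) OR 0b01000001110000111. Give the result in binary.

0b1000001110110111

0b00011111010110100 AND 0b00100000110111011 = 0b00000000010110000.
Then OR with 0b01000001110000111.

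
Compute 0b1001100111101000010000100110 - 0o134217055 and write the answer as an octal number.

0b1001100111101000010000100110 = 0o1147502046 in octal.
Subtract column by column in base 8:
  6-5 → 1
  4-5 → 7 (borrow)
  0-0-1 → 7 (borrow)
  2-7-1 → 2 (borrow)
  0-1-1 → 6 (borrow)
  5-2-1 → 2
  7-4 → 3
  4-3 → 1
  1-1 → 0
  1-0 → 1

0o1013262771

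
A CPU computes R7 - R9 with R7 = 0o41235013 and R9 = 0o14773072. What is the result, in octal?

0o24241721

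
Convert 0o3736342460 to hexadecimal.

Each octal digit is 3 bits: 3=011 7=111 3=011 6=110 3=011 4=100 2=010 4=100 6=110 0=000.
Group the bits into nibbles: 0001 1111 0111 1001 1100 0101 0011 0000 → 1F79C530.

0x1F79C530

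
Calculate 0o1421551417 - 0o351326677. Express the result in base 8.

Subtract column by column in base 8:
  7-7 → 0
  1-7 → 2 (borrow)
  4-6-1 → 5 (borrow)
  1-6-1 → 2 (borrow)
  5-2-1 → 2
  5-3 → 2
  1-1 → 0
  2-5 → 5 (borrow)
  4-3-1 → 0
  1-0 → 1

0o1050222520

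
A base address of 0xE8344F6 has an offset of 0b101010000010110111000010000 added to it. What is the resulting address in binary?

0b10011110001001011001100000110

0xE8344F6 = 0b1110100000110100010011110110 in binary.
Add column by column in base 2, right to left:
  0+0 = 0
  1+0 = 1
  1+0 = 1
  0+0 = 0
  1+1 = 0 carry 1
  1+0+1 = 0 carry 1
  1+0+1 = 0 carry 1
  1+0+1 = 0 carry 1
  0+0+1 = 1
  0+1 = 1
  1+1 = 0 carry 1
  0+1+1 = 0 carry 1
  0+0+1 = 1
  0+1 = 1
  1+1 = 0 carry 1
  0+0+1 = 1
  1+1 = 0 carry 1
  1+0+1 = 0 carry 1
  0+0+1 = 1
  0+0 = 0
  0+0 = 0
  0+0 = 0
  0+1 = 1
  1+0 = 1
  0+1 = 1
  1+0 = 1
  1+1 = 0 carry 1
  1+0+1 = 0 carry 1
  final carry 1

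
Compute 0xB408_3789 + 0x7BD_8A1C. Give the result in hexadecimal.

0xBBC5C1A5

Add column by column in base 16, right to left:
  9+C = 5 carry 1
  8+1+1 = A
  7+A = 1 carry 1
  3+8+1 = C
  8+D = 5 carry 1
  0+B+1 = C
  4+7 = B
  B+0 = B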